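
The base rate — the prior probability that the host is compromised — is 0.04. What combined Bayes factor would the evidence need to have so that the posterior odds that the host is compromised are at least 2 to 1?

Prior odds = 0.04/0.96 = 1/24.
Target odds = 2.
Required Bayes factor = 2 ÷ (1/24) = 48.

48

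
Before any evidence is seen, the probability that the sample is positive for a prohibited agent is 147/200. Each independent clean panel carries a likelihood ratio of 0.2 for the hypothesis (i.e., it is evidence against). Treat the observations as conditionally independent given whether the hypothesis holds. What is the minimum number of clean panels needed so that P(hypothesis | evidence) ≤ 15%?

2

Prior odds = 0.735/0.265 = 147/53.
Likelihood ratio per clean panel = 0.2.
Target posterior odds = 0.15/0.85 = 3/17.
Need (147/53) × 0.2ⁿ ≤ 3/17, i.e. 0.2ⁿ ≤ 53/833.
0.2¹ = 0.2 is still above 53/833 but 0.2² = 0.04 is at or below it, so n = 2.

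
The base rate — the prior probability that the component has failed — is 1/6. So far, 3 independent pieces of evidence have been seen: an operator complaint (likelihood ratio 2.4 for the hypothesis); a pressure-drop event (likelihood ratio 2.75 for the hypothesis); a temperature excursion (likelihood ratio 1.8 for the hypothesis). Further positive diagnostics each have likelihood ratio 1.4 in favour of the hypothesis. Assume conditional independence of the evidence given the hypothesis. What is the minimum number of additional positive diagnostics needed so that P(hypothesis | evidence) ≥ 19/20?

7

Prior odds = (1/6)/(5/6) = 0.2.
Combined Bayes factor of the evidence already in hand = 2.4 × 2.75 × 1.8 = 11.88.
Odds after that evidence = 0.2 × 11.88 = 2.376.
Target odds = 0.95/0.05 = 19.
Need 1.4ⁿ ≥ 19 ÷ 2.376 = 2375/297.
1.4⁶ = 117649/15625 falls short of 2375/297 but 1.4⁷ = 823543/78125 reaches it, so n = 7.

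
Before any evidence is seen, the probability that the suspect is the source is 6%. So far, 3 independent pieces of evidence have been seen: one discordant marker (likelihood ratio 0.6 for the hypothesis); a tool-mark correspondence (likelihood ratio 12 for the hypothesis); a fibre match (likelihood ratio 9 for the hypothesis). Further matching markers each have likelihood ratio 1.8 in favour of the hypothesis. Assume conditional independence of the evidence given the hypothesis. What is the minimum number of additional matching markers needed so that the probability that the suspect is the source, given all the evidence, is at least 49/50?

5

Prior odds = 0.06/0.94 = 3/47.
Combined Bayes factor of the evidence already in hand = 0.6 × 12 × 9 = 64.8.
Odds after that evidence = (3/47) × 64.8 = 972/235.
Target odds = 0.98/0.02 = 49.
Need 1.8ⁿ ≥ 49 ÷ (972/235) = 11515/972.
1.8⁴ = 10.4976 falls short of 11515/972 but 1.8⁵ = 18.89568 reaches it, so n = 5.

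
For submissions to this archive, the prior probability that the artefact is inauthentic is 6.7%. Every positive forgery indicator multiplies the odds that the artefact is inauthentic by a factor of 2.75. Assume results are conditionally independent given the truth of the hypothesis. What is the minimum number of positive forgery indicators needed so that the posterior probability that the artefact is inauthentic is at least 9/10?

Prior odds = 0.067/0.933 = 67/933.
Likelihood ratio per positive forgery indicator = 2.75.
Target posterior odds = 0.9/0.1 = 9.
Require 2.75ⁿ ≥ 9 ÷ (67/933) = 8397/67.
2.75⁴ = 57.19140625 falls short of 8397/67 but 2.75⁵ = 161051/1024 reaches it, so n = 5.

5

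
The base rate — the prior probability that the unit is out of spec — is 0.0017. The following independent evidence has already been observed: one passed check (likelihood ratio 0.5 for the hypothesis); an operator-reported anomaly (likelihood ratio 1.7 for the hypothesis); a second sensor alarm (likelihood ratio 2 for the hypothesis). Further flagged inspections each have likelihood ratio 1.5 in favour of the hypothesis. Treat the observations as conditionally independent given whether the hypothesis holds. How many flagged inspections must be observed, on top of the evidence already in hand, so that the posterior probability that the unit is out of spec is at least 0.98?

Prior odds = 0.0017/0.9983 = 17/9983.
Combined Bayes factor of the evidence already in hand = 0.5 × 1.7 × 2 = 1.7.
Odds after that evidence = (17/9983) × 1.7 = 289/99830.
Target odds = 0.98/0.02 = 49.
Need 1.5ⁿ ≥ 49 ÷ (289/99830) = 4891670/289.
1.5²⁴ ≈16834.1 falls short of 4891670/289 but 1.5²⁵ ≈25251.2 reaches it, so n = 25.

25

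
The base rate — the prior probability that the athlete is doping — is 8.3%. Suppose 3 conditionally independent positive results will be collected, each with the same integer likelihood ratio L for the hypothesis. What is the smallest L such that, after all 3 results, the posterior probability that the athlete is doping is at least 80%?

Prior odds = 0.083/0.917 = 83/917.
Target odds = 0.8/0.2 = 4.
Need L³ ≥ 4 ÷ (83/917) = 3668/83.
3³ = 27 < 3668/83 ≤ 64 = 4³, so L = 4.

4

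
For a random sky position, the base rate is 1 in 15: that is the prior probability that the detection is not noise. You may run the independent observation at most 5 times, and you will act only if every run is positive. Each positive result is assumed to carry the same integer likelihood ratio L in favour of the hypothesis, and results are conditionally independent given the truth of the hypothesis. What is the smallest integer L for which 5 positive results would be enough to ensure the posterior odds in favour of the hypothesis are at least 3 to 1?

Prior odds = (1/15)/(14/15) = 1/14.
Target odds = 3.
Need L⁵ ≥ 3 ÷ (1/14) = 42.
2⁵ = 32 < 42 ≤ 243 = 3⁵, so L = 3.

3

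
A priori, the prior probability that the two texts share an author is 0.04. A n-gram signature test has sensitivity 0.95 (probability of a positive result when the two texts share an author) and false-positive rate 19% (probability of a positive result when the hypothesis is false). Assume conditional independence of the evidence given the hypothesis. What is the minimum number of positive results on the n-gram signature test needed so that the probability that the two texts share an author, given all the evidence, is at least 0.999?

7

Prior odds: 0.04 ÷ 0.96 = 1/24.
Likelihood ratio of a positive result = 0.95/0.19 = 5.
Target posterior odds = 0.999/0.001 = 999.
Need (1/24) × 5ⁿ ≥ 999, i.e. 5ⁿ ≥ 23976.
5⁶ = 15625 falls short of 23976 but 5⁷ = 78125 reaches it, so n = 7.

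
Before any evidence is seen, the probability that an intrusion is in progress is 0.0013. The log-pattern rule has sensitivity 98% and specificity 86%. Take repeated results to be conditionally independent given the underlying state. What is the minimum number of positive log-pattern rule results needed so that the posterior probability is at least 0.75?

4

Prior odds = 0.0013/0.9987 = 13/9987.
False-positive rate = 1 − 0.86 = 0.14; likelihood ratio of a positive = 0.98/0.14 = 7.
Target odds: 0.75 ÷ 0.25 = 3.
Require 7ⁿ ≥ 3 ÷ (13/9987) = 29961/13.
7³ = 343 falls short of 29961/13 but 7⁴ = 2401 reaches it, so n = 4.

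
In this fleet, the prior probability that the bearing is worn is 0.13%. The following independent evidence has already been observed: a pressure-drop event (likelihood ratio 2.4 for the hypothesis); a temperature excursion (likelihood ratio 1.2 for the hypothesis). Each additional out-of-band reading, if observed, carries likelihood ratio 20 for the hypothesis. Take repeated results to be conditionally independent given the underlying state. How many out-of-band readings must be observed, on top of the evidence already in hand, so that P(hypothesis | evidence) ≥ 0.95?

3

Prior odds = 0.0013/0.9987 = 13/9987.
Combined Bayes factor of the evidence already in hand = 2.4 × 1.2 = 2.88.
Odds after that evidence = (13/9987) × 2.88 = 312/83225.
Target odds = 0.95/0.05 = 19.
Need 20ⁿ ≥ 19 ÷ (312/83225) = 1581275/312.
20² = 400 falls short of 1581275/312 but 20³ = 8000 reaches it, so n = 3.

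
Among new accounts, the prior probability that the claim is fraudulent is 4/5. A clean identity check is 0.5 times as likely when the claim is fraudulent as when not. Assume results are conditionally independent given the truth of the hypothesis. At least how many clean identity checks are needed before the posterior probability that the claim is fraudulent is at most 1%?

9

Prior odds: 0.8 ÷ 0.2 = 4.
Likelihood ratio per clean identity check = 0.5.
Target odds: 0.01 ÷ 0.99 = 1/99.
Require 0.5ⁿ ≤ 1/99 ÷ 4 = 1/396.
0.5⁸ = 0.00390625 is still above 1/396 but 0.5⁹ = 0.001953125 is at or below it, so n = 9.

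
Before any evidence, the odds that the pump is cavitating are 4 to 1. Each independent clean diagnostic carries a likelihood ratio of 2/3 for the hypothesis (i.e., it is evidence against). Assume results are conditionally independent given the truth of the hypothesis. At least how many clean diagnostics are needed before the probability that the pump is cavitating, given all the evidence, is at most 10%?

9

Prior odds = 4.
Likelihood ratio per clean diagnostic = 2/3.
Target posterior odds = 0.1/0.9 = 1/9.
Need 4 × (2/3)ⁿ ≤ 1/9, i.e. (2/3)ⁿ ≤ 1/36.
(2/3)⁸ = 256/6561 is still above 1/36 but (2/3)⁹ = 512/19683 is at or below it, so n = 9.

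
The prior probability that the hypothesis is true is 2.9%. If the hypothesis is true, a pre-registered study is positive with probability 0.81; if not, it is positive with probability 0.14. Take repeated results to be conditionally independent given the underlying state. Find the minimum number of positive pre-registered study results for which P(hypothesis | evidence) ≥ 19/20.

4

Prior odds: 0.029 ÷ 0.971 = 29/971.
Likelihood ratio of a positive = 0.81/0.14 = 81/14.
Target odds: 0.95 ÷ 0.05 = 19.
Require (81/14)ⁿ ≥ 19 ÷ (29/971) = 18449/29.
(81/14)³ = 531441/2744 falls short of 18449/29 but (81/14)⁴ = 43046721/38416 reaches it, so n = 4.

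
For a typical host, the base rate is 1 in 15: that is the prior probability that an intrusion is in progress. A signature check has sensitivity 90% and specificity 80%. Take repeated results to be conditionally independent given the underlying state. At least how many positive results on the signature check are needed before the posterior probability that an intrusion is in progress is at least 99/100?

Prior odds: (1/15) ÷ (14/15) = 1/14.
False-positive rate = 1 − 0.8 = 0.2; likelihood ratio of a positive = 0.9/0.2 = 4.5.
Target odds: 0.99 ÷ 0.01 = 99.
Need (1/14) × 4.5ⁿ ≥ 99, i.e. 4.5ⁿ ≥ 1386.
4.5⁴ = 410.0625 falls short of 1386 but 4.5⁵ = 1845.28125 reaches it, so n = 5.

5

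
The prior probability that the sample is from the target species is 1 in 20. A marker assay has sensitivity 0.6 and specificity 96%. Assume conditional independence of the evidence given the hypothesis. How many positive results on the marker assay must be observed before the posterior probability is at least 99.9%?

Prior odds = 0.05/0.95 = 1/19.
False-positive rate = 1 − 0.96 = 0.04; likelihood ratio of a positive = 0.6/0.04 = 15.
Target posterior odds = 0.999/0.001 = 999.
Require 15ⁿ ≥ 999 ÷ (1/19) = 18981.
15³ = 3375 falls short of 18981 but 15⁴ = 50625 reaches it, so n = 4.

4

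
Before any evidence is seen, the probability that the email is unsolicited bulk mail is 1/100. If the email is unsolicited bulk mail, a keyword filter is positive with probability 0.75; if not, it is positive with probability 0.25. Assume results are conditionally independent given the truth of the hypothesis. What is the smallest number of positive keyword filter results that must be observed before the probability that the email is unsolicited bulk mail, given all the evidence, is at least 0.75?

Prior odds = 0.01/0.99 = 1/99.
Likelihood ratio of a positive = 0.75/0.25 = 3.
Target odds: 0.75 ÷ 0.25 = 3.
Require 3ⁿ ≥ 3 ÷ (1/99) = 297.
3⁵ = 243 falls short of 297 but 3⁶ = 729 reaches it, so n = 6.

6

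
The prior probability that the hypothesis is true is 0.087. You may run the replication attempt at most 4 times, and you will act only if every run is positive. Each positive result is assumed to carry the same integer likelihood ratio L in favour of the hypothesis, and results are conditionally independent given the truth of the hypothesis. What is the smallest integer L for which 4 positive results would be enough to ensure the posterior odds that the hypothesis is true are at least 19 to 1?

4

Prior odds = 0.087/0.913 = 87/913.
Target odds = 19.
Need L⁴ ≥ 19 ÷ (87/913) = 17347/87.
3⁴ = 81 < 17347/87 ≤ 256 = 4⁴, so L = 4.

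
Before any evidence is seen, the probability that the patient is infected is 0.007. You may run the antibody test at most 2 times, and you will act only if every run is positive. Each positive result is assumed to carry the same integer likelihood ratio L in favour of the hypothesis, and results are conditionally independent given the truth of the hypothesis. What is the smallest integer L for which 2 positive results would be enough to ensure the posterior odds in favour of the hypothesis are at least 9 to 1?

36

Prior odds = 0.007/0.993 = 7/993.
Target odds = 9.
Need L² ≥ 9 ÷ (7/993) = 8937/7.
35² = 1225 < 8937/7 ≤ 1296 = 36², so L = 36.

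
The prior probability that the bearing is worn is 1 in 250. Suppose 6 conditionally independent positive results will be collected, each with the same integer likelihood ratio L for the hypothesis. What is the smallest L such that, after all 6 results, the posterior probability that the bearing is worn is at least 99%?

6

Prior odds = 0.004/0.996 = 1/249.
Target odds = 0.99/0.01 = 99.
Need L⁶ ≥ 99 ÷ (1/249) = 24651.
5⁶ = 15625 < 24651 ≤ 46656 = 6⁶, so L = 6.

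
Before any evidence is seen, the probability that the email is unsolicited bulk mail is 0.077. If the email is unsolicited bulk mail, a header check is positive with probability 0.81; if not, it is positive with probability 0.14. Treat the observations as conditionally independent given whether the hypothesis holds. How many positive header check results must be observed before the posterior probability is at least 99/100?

Prior odds = 0.077/0.923 = 77/923.
Likelihood ratio of a positive = 0.81/0.14 = 81/14.
Target posterior odds = 0.99/0.01 = 99.
Need (77/923) × (81/14)ⁿ ≥ 99, i.e. (81/14)ⁿ ≥ 8307/7.
(81/14)⁴ = 43046721/38416 falls short of 8307/7 but (81/14)⁵ ≈6483.13 reaches it, so n = 5.

5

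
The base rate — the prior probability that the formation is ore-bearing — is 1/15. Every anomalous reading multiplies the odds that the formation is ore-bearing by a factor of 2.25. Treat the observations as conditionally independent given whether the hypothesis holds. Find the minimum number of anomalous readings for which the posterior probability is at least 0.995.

Prior odds = (1/15)/(14/15) = 1/14.
Likelihood ratio per anomalous reading = 2.25.
Target posterior odds = 0.995/0.005 = 199.
Need (1/14) × 2.25ⁿ ≥ 199, i.e. 2.25ⁿ ≥ 2786.
2.25⁹ = 387420489/262144 falls short of 2786 but 2.25¹⁰ ≈3325.26 reaches it, so n = 10.

10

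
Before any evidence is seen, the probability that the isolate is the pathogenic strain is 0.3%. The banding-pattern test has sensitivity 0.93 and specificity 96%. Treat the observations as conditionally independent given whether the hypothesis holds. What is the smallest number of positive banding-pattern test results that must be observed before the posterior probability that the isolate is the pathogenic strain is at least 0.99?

Prior odds = 0.003/0.997 = 3/997.
False-positive rate = 1 − 0.96 = 0.04; likelihood ratio of a positive = 0.93/0.04 = 23.25.
Target posterior odds = 0.99/0.01 = 99.
Need (3/997) × 23.25ⁿ ≥ 99, i.e. 23.25ⁿ ≥ 32901.
23.25³ = 804357/64 falls short of 32901 but 23.25⁴ = 74805201/256 reaches it, so n = 4.

4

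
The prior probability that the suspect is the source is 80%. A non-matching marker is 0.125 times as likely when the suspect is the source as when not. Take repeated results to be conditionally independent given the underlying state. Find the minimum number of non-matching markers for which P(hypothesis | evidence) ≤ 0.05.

3

Prior odds: 0.8 ÷ 0.2 = 4.
Likelihood ratio per non-matching marker = 0.125.
Target odds: 0.05 ÷ 0.95 = 1/19.
Require 0.125ⁿ ≤ 1/19 ÷ 4 = 1/76.
0.125² = 0.015625 is still above 1/76 but 0.125³ = 0.001953125 is at or below it, so n = 3.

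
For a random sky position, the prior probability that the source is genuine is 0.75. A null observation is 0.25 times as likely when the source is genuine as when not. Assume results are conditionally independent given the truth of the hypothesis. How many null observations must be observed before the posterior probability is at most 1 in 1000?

6

Prior odds: 0.75 ÷ 0.25 = 3.
Likelihood ratio per null observation = 0.25.
Target posterior odds = 0.001/0.999 = 1/999.
Require 0.25ⁿ ≤ 1/999 ÷ 3 = 1/2997.
0.25⁵ = 1/1024 is still above 1/2997 but 0.25⁶ = 1/4096 is at or below it, so n = 6.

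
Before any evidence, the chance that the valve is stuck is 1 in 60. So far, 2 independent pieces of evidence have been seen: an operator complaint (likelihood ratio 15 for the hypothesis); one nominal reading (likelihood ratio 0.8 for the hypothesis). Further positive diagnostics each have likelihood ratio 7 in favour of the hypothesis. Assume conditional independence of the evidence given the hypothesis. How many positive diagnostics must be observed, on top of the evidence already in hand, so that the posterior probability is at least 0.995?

Prior odds = (1/60)/(59/60) = 1/59.
Combined Bayes factor of the evidence already in hand = 15 × 0.8 = 12.
Odds after that evidence = (1/59) × 12 = 12/59.
Target odds = 0.995/0.005 = 199.
Need 7ⁿ ≥ 199 ÷ (12/59) = 11741/12.
7³ = 343 falls short of 11741/12 but 7⁴ = 2401 reaches it, so n = 4.

4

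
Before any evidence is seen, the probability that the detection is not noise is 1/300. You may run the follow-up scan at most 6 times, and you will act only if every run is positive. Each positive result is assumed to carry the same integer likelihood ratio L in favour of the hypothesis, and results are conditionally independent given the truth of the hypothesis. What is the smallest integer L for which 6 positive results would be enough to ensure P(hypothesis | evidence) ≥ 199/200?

7

Prior odds = (1/300)/(299/300) = 1/299.
Target odds = 0.995/0.005 = 199.
Need L⁶ ≥ 199 ÷ (1/299) = 59501.
6⁶ = 46656 < 59501 ≤ 117649 = 7⁶, so L = 7.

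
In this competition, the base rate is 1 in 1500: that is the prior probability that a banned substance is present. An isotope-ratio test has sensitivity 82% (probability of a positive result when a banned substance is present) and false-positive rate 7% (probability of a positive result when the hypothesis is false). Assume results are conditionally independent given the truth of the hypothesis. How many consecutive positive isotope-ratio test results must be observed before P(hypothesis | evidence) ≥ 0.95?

5

Prior odds: (1/1500) ÷ (1499/1500) = 1/1499.
Likelihood ratio of a positive result = 0.82/0.07 = 82/7.
Target posterior odds = 0.95/0.05 = 19.
Need (1/1499) × (82/7)ⁿ ≥ 19, i.e. (82/7)ⁿ ≥ 28481.
(82/7)⁴ = 45212176/2401 falls short of 28481 but (82/7)⁵ ≈220587 reaches it, so n = 5.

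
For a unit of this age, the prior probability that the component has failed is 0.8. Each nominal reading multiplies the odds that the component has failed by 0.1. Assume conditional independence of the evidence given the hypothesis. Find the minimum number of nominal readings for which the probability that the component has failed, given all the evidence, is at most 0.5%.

3

Prior odds = 0.8/0.2 = 4.
Likelihood ratio per nominal reading = 0.1.
Target posterior odds = 0.005/0.995 = 1/199.
Require 0.1ⁿ ≤ 1/199 ÷ 4 = 1/796.
0.1² = 0.01 is still above 1/796 but 0.1³ = 0.001 is at or below it, so n = 3.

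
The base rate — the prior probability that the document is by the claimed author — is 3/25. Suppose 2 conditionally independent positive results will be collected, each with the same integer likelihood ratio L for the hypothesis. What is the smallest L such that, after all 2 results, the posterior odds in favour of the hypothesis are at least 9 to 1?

9

Prior odds = 0.12/0.88 = 3/22.
Target odds = 9.
Need L² ≥ 9 ÷ (3/22) = 66.
8² = 64 < 66 ≤ 81 = 9², so L = 9.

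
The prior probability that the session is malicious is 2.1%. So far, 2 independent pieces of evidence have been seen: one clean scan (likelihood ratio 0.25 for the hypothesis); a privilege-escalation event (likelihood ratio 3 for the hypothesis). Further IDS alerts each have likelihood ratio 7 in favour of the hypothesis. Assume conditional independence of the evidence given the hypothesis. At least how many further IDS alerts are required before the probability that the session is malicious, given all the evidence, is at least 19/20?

Prior odds = 0.021/0.979 = 21/979.
Combined Bayes factor of the evidence already in hand = 0.25 × 3 = 0.75.
Odds after that evidence = (21/979) × 0.75 = 63/3916.
Target odds = 0.95/0.05 = 19.
Need 7ⁿ ≥ 19 ÷ (63/3916) = 74404/63.
7³ = 343 falls short of 74404/63 but 7⁴ = 2401 reaches it, so n = 4.

4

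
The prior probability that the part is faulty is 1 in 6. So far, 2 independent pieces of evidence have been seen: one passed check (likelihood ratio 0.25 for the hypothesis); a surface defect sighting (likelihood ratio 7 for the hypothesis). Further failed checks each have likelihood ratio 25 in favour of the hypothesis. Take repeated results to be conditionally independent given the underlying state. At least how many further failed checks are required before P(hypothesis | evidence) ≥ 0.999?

Prior odds = (1/6)/(5/6) = 0.2.
Combined Bayes factor of the evidence already in hand = 0.25 × 7 = 1.75.
Odds after that evidence = 0.2 × 1.75 = 0.35.
Target odds = 0.999/0.001 = 999.
Need 25ⁿ ≥ 999 ÷ 0.35 = 19980/7.
25² = 625 falls short of 19980/7 but 25³ = 15625 reaches it, so n = 3.

3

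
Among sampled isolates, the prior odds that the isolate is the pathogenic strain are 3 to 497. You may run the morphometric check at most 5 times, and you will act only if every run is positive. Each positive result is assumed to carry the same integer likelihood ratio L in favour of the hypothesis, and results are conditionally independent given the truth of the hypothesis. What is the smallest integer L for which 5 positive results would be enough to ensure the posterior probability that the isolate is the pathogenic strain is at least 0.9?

Prior odds = 3/497.
Target odds = 0.9/0.1 = 9.
Need L⁵ ≥ 9 ÷ (3/497) = 1491.
4⁵ = 1024 < 1491 ≤ 3125 = 5⁵, so L = 5.

5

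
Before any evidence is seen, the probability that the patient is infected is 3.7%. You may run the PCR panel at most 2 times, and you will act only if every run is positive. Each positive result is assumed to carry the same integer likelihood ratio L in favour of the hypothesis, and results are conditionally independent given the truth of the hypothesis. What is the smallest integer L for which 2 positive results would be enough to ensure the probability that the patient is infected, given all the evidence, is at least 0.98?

Prior odds = 0.037/0.963 = 37/963.
Target odds = 0.98/0.02 = 49.
Need L² ≥ 49 ÷ (37/963) = 47187/37.
35² = 1225 < 47187/37 ≤ 1296 = 36², so L = 36.

36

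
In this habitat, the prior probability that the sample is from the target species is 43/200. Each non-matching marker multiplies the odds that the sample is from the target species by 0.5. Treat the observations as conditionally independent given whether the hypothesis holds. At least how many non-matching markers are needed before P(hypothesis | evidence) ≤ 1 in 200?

6

Prior odds = 0.215/0.785 = 43/157.
Likelihood ratio per non-matching marker = 0.5.
Target posterior odds = 0.005/0.995 = 1/199.
Need (43/157) × 0.5ⁿ ≤ 1/199, i.e. 0.5ⁿ ≤ 157/8557.
0.5⁵ = 0.03125 is still above 157/8557 but 0.5⁶ = 0.015625 is at or below it, so n = 6.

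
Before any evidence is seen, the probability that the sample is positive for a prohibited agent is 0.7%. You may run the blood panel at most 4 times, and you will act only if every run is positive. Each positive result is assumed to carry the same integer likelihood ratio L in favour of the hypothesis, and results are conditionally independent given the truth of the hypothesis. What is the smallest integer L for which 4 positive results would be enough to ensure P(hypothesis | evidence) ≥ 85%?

6

Prior odds = 0.007/0.993 = 7/993.
Target odds = 0.85/0.15 = 17/3.
Need L⁴ ≥ 17/3 ÷ (7/993) = 5627/7.
5⁴ = 625 < 5627/7 ≤ 1296 = 6⁴, so L = 6.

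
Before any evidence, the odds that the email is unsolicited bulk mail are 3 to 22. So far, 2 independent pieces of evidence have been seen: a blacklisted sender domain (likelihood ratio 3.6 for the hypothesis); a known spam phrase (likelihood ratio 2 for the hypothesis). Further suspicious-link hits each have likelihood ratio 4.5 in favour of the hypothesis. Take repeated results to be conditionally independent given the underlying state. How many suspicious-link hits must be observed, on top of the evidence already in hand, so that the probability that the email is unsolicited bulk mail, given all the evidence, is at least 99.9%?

Prior odds = 3/22.
Combined Bayes factor of the evidence already in hand = 3.6 × 2 = 7.2.
Odds after that evidence = (3/22) × 7.2 = 54/55.
Target odds = 0.999/0.001 = 999.
Need 4.5ⁿ ≥ 999 ÷ (54/55) = 1017.5.
4.5⁴ = 410.0625 falls short of 1017.5 but 4.5⁵ = 1845.28125 reaches it, so n = 5.

5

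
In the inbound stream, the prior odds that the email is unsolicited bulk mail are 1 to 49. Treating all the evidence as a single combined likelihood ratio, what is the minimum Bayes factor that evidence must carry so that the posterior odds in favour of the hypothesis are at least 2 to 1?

Prior odds = 1/49.
Target odds = 2.
Required Bayes factor = 2 ÷ (1/49) = 98.

98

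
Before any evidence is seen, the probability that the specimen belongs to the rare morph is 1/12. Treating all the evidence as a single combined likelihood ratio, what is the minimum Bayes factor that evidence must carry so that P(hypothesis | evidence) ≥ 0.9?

99

Prior odds = (1/12)/(11/12) = 1/11.
Target odds = 0.9/0.1 = 9.
Required Bayes factor = 9 ÷ (1/11) = 99.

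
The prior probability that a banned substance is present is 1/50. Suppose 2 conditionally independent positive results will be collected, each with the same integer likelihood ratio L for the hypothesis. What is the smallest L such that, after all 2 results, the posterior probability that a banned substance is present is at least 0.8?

14

Prior odds = 0.02/0.98 = 1/49.
Target odds = 0.8/0.2 = 4.
Need L² ≥ 4 ÷ (1/49) = 196.
13² = 169 < 196 ≤ 196 = 14², so L = 14.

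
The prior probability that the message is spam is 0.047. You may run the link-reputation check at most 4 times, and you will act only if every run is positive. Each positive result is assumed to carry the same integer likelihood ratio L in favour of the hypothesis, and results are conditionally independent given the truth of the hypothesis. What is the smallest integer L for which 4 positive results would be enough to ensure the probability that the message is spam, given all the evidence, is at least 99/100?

Prior odds = 0.047/0.953 = 47/953.
Target odds = 0.99/0.01 = 99.
Need L⁴ ≥ 99 ÷ (47/953) = 94347/47.
6⁴ = 1296 < 94347/47 ≤ 2401 = 7⁴, so L = 7.

7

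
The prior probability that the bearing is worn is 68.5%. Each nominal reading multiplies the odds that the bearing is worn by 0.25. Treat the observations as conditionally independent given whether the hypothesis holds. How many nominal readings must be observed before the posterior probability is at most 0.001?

6

Prior odds: 0.685 ÷ 0.315 = 137/63.
Likelihood ratio per nominal reading = 0.25.
Target odds: 0.001 ÷ 0.999 = 1/999.
Need (137/63) × 0.25ⁿ ≤ 1/999, i.e. 0.25ⁿ ≤ 7/15207.
0.25⁵ = 1/1024 is still above 7/15207 but 0.25⁶ = 1/4096 is at or below it, so n = 6.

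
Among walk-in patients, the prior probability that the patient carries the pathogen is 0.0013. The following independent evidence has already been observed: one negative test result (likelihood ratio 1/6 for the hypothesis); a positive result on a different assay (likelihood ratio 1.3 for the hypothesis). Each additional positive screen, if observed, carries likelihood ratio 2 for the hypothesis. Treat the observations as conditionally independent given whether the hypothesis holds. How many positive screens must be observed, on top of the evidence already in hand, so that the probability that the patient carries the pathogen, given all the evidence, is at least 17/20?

Prior odds = 0.0013/0.9987 = 13/9987.
Combined Bayes factor of the evidence already in hand = (1/6) × 1.3 = 13/60.
Odds after that evidence = (13/9987) × 13/60 = 169/599220.
Target odds = 0.85/0.15 = 17/3.
Need 2ⁿ ≥ 17/3 ÷ (169/599220) = 3395580/169.
2¹⁴ = 16384 falls short of 3395580/169 but 2¹⁵ = 32768 reaches it, so n = 15.

15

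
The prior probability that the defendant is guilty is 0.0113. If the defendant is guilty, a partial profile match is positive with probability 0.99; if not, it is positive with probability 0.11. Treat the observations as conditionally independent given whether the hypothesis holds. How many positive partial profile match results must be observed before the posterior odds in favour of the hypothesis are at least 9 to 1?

Prior odds = 0.0113/0.9887 = 113/9887.
Likelihood ratio of a positive = 0.99/0.11 = 9.
Target odds = 9.
Require 9ⁿ ≥ 9 ÷ (113/9887) = 88983/113.
9³ = 729 falls short of 88983/113 but 9⁴ = 6561 reaches it, so n = 4.

4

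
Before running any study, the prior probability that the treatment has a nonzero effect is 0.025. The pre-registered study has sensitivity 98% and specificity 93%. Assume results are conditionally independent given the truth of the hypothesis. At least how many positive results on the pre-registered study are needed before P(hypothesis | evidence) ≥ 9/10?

Prior odds: 0.025 ÷ 0.975 = 1/39.
False-positive rate = 1 − 0.93 = 0.07; likelihood ratio of a positive = 0.98/0.07 = 14.
Target posterior odds = 0.9/0.1 = 9.
Require 14ⁿ ≥ 9 ÷ (1/39) = 351.
14² = 196 falls short of 351 but 14³ = 2744 reaches it, so n = 3.

3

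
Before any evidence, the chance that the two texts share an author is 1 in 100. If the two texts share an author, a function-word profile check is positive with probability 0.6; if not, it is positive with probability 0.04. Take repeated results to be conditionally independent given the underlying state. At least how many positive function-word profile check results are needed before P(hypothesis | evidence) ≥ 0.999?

5

Prior odds = 0.01/0.99 = 1/99.
Likelihood ratio of a positive = 0.6/0.04 = 15.
Target odds: 0.999 ÷ 0.001 = 999.
Need (1/99) × 15ⁿ ≥ 999, i.e. 15ⁿ ≥ 98901.
15⁴ = 50625 falls short of 98901 but 15⁵ = 759375 reaches it, so n = 5.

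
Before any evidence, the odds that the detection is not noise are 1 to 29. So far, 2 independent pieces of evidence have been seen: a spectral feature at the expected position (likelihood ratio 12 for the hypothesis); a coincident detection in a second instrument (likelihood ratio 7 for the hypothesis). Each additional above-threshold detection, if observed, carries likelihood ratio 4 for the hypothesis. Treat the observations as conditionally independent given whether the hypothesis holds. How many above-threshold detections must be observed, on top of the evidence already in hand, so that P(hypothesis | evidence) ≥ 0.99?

3

Prior odds = 1/29.
Combined Bayes factor of the evidence already in hand = 12 × 7 = 84.
Odds after that evidence = (1/29) × 84 = 84/29.
Target odds = 0.99/0.01 = 99.
Need 4ⁿ ≥ 99 ÷ (84/29) = 957/28.
4² = 16 falls short of 957/28 but 4³ = 64 reaches it, so n = 3.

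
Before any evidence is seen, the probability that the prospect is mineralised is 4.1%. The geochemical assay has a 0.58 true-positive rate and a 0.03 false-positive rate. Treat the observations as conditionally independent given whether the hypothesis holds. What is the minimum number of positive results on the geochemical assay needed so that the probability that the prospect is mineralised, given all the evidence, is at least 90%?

2

Prior odds: 0.041 ÷ 0.959 = 41/959.
Likelihood ratio of a positive result = 0.58/0.03 = 58/3.
Target posterior odds = 0.9/0.1 = 9.
Need (41/959) × (58/3)ⁿ ≥ 9, i.e. (58/3)ⁿ ≥ 8631/41.
(58/3)¹ = 58/3 falls short of 8631/41 but (58/3)² = 3364/9 reaches it, so n = 2.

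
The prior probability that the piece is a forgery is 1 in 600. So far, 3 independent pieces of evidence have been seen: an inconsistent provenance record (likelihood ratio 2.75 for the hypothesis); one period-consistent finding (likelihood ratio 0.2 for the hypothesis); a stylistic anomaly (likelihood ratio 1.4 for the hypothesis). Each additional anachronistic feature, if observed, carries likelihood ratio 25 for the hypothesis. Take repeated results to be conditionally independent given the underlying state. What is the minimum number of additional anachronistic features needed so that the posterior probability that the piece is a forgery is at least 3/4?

3

Prior odds = (1/600)/(599/600) = 1/599.
Combined Bayes factor of the evidence already in hand = 2.75 × 0.2 × 1.4 = 0.77.
Odds after that evidence = (1/599) × 0.77 = 77/59900.
Target odds = 0.75/0.25 = 3.
Need 25ⁿ ≥ 3 ÷ (77/59900) = 179700/77.
25² = 625 falls short of 179700/77 but 25³ = 15625 reaches it, so n = 3.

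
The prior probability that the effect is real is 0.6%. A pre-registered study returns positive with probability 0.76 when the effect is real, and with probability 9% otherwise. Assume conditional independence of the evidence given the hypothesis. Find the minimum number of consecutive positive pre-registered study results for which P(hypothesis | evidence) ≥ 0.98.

5

Prior odds = 0.006/0.994 = 3/497.
Likelihood ratio of a positive result = 0.76/0.09 = 76/9.
Target odds: 0.98 ÷ 0.02 = 49.
Require (76/9)ⁿ ≥ 49 ÷ (3/497) = 24353/3.
(76/9)⁴ = 33362176/6561 falls short of 24353/3 but (76/9)⁵ ≈42939.3 reaches it, so n = 5.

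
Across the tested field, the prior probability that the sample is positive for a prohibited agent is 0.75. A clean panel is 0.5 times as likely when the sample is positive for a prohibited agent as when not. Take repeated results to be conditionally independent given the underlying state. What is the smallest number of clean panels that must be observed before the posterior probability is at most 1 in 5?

4

Prior odds: 0.75 ÷ 0.25 = 3.
Likelihood ratio per clean panel = 0.5.
Target posterior odds = 0.2/0.8 = 0.25.
Need 3 × 0.5ⁿ ≤ 0.25, i.e. 0.5ⁿ ≤ 1/12.
0.5³ = 0.125 is still above 1/12 but 0.5⁴ = 0.0625 is at or below it, so n = 4.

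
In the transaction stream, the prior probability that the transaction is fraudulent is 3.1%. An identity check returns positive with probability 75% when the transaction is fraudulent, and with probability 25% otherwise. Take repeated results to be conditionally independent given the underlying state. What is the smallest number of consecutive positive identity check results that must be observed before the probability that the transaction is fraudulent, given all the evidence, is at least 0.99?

8

Prior odds: 0.031 ÷ 0.969 = 31/969.
Likelihood ratio of a positive result = 0.75/0.25 = 3.
Target posterior odds = 0.99/0.01 = 99.
Need (31/969) × 3ⁿ ≥ 99, i.e. 3ⁿ ≥ 95931/31.
3⁷ = 2187 falls short of 95931/31 but 3⁸ = 6561 reaches it, so n = 8.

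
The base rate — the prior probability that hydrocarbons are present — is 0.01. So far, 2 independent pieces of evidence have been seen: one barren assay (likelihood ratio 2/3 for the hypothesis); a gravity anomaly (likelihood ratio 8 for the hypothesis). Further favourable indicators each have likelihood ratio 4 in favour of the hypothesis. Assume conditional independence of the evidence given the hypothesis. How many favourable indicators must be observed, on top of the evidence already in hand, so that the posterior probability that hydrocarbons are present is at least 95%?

5

Prior odds = 0.01/0.99 = 1/99.
Combined Bayes factor of the evidence already in hand = (2/3) × 8 = 16/3.
Odds after that evidence = (1/99) × 16/3 = 16/297.
Target odds = 0.95/0.05 = 19.
Need 4ⁿ ≥ 19 ÷ (16/297) = 352.6875.
4⁴ = 256 falls short of 352.6875 but 4⁵ = 1024 reaches it, so n = 5.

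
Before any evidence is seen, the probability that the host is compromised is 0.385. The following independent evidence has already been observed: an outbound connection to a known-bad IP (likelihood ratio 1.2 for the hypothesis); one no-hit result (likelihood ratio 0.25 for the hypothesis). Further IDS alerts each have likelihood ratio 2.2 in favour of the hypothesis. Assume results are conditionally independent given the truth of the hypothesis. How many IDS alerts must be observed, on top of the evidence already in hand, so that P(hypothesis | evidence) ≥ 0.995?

Prior odds = 0.385/0.615 = 77/123.
Combined Bayes factor of the evidence already in hand = 1.2 × 0.25 = 0.3.
Odds after that evidence = (77/123) × 0.3 = 77/410.
Target odds = 0.995/0.005 = 199.
Need 2.2ⁿ ≥ 199 ÷ (77/410) = 81590/77.
2.2⁸ = 214358881/390625 falls short of 81590/77 but 2.2⁹ ≈1207.27 reaches it, so n = 9.

9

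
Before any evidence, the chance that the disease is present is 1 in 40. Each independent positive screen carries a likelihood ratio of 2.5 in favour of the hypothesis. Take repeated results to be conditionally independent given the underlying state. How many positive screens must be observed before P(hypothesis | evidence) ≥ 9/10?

7

Prior odds = 0.025/0.975 = 1/39.
Likelihood ratio per positive screen = 2.5.
Target posterior odds = 0.9/0.1 = 9.
Require 2.5ⁿ ≥ 9 ÷ (1/39) = 351.
2.5⁶ = 244.140625 falls short of 351 but 2.5⁷ = 610.3515625 reaches it, so n = 7.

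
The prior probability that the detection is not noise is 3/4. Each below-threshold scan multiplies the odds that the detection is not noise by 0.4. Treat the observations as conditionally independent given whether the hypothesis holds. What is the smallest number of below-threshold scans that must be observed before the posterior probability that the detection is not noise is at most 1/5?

Prior odds: 0.75 ÷ 0.25 = 3.
Likelihood ratio per below-threshold scan = 0.4.
Target odds: 0.2 ÷ 0.8 = 0.25.
Need 3 × 0.4ⁿ ≤ 0.25, i.e. 0.4ⁿ ≤ 1/12.
0.4² = 0.16 is still above 1/12 but 0.4³ = 0.064 is at or below it, so n = 3.

3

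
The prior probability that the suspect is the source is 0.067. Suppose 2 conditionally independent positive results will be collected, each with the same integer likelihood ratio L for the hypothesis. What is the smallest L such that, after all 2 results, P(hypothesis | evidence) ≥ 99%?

38

Prior odds = 0.067/0.933 = 67/933.
Target odds = 0.99/0.01 = 99.
Need L² ≥ 99 ÷ (67/933) = 92367/67.
37² = 1369 < 92367/67 ≤ 1444 = 38², so L = 38.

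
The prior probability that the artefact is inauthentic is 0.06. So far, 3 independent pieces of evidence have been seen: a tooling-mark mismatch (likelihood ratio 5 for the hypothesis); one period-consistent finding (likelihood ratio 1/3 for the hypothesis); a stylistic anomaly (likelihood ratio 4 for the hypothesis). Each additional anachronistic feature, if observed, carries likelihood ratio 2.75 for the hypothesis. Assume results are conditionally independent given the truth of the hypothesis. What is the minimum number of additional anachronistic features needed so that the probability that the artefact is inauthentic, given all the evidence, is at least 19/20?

Prior odds = 0.06/0.94 = 3/47.
Combined Bayes factor of the evidence already in hand = 5 × (1/3) × 4 = 20/3.
Odds after that evidence = (3/47) × 20/3 = 20/47.
Target odds = 0.95/0.05 = 19.
Need 2.75ⁿ ≥ 19 ÷ (20/47) = 44.65.
2.75³ = 20.796875 falls short of 44.65 but 2.75⁴ = 57.19140625 reaches it, so n = 4.

4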